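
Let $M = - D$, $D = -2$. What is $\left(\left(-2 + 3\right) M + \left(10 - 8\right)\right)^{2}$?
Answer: $16$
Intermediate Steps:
$M = 2$ ($M = \left(-1\right) \left(-2\right) = 2$)
$\left(\left(-2 + 3\right) M + \left(10 - 8\right)\right)^{2} = \left(\left(-2 + 3\right) 2 + \left(10 - 8\right)\right)^{2} = \left(1 \cdot 2 + 2\right)^{2} = \left(2 + 2\right)^{2} = 4^{2} = 16$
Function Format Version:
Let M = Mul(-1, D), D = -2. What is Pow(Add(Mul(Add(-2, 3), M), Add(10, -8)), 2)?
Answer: 16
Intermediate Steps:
M = 2 (M = Mul(-1, -2) = 2)
Pow(Add(Mul(Add(-2, 3), M), Add(10, -8)), 2) = Pow(Add(Mul(Add(-2, 3), 2), Add(10, -8)), 2) = Pow(Add(Mul(1, 2), 2), 2) = Pow(Add(2, 2), 2) = Pow(4, 2) = 16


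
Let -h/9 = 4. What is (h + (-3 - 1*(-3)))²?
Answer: 1296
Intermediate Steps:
h = -36 (h = -9*4 = -36)
(h + (-3 - 1*(-3)))² = (-36 + (-3 - 1*(-3)))² = (-36 + (-3 + 3))² = (-36 + 0)² = (-36)² = 1296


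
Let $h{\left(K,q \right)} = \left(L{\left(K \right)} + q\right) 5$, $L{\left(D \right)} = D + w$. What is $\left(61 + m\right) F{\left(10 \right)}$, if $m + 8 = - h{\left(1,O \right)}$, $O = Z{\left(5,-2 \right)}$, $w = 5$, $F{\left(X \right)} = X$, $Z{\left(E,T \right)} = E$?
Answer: $-20$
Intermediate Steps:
$L{\left(D \right)} = 5 + D$ ($L{\left(D \right)} = D + 5 = 5 + D$)
$O = 5$
$h{\left(K,q \right)} = 25 + 5 K + 5 q$ ($h{\left(K,q \right)} = \left(\left(5 + K\right) + q\right) 5 = \left(5 + K + q\right) 5 = 25 + 5 K + 5 q$)
$m = -63$ ($m = -8 - \left(25 + 5 \cdot 1 + 5 \cdot 5\right) = -8 - \left(25 + 5 + 25\right) = -8 - 55 = -63$)
$\left(61 + m\right) F{\left(10 \right)} = \left(61 - 63\right) 10 = \left(-2\right) 10 = -20$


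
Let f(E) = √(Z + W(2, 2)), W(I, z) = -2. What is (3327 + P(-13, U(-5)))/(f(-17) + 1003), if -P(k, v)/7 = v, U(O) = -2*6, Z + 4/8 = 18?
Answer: 6842466/2011987 - 3411*√62/2011987 ≈ 3.3875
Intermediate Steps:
Z = 35/2 (Z = -½ + 18 = 35/2 ≈ 17.500)
U(O) = -12
f(E) = √62/2 (f(E) = √(35/2 - 2) = √(31/2) = √62/2)
P(k, v) = -7*v
(3327 + P(-13, U(-5)))/(f(-17) + 1003) = (3327 - 7*(-12))/(√62/2 + 1003) = (3327 + 84)/(1003 + √62/2) = 3411/(1003 + √62/2)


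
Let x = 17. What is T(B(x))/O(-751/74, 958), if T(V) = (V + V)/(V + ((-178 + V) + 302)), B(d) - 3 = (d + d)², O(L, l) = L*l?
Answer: -1159/11871057 ≈ -9.7632e-5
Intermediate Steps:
B(d) = 3 + 4*d² (B(d) = 3 + (d + d)² = 3 + (2*d)² = 3 + 4*d²)
T(V) = 2*V/(124 + 2*V) (T(V) = (2*V)/(V + (124 + V)) = (2*V)/(124 + 2*V) = 2*V/(124 + 2*V))
T(B(x))/O(-751/74, 958) = ((3 + 4*17²)/(62 + (3 + 4*17²)))/((-751/74*958)) = ((3 + 4*289)/(62 + (3 + 4*289)))/((-751*1/74*958)) = ((3 + 1156)/(62 + (3 + 1156)))/((-751/74*958)) = (1159/(62 + 1159))/(-359729/37) = (1159/1221)*(-37/359729) = -1159/11871057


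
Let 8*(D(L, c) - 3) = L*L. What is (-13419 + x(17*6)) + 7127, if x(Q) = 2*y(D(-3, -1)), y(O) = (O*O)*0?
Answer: -6292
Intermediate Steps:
D(L, c) = 3 + L²/8 (D(L, c) = 3 + (L*L)/8 = 3 + L²/8)
y(O) = 0 (y(O) = O²*0 = 0)
x(Q) = 0 (x(Q) = 2*0 = 0)
(-13419 + x(17*6)) + 7127 = (-13419 + 0) + 7127 = -13419 + 7127 = -6292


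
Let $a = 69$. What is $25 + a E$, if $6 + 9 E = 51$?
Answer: $370$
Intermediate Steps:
$E = 5$ ($E = - \frac{2}{3} + \frac{1}{9} \cdot 51 = - \frac{2}{3} + \frac{17}{3} = 5$)
$25 + a E = 25 + 69 \cdot 5 = 25 + 345 = 370$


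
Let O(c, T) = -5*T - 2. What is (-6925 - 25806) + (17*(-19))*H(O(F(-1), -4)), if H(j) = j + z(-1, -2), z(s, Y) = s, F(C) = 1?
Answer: -38222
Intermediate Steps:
O(c, T) = -2 - 5*T
H(j) = -1 + j (H(j) = j - 1 = -1 + j)
(-6925 - 25806) + (17*(-19))*H(O(F(-1), -4)) = (-6925 - 25806) + (17*(-19))*(-1 + (-2 - 5*(-4))) = -32731 - 323*(-1 + (-2 + 20)) = -32731 - 323*(-1 + 18) = -32731 - 323*17 = -32731 - 5491 = -38222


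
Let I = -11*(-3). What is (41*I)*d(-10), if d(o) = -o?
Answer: 13530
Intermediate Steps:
I = 33
(41*I)*d(-10) = (41*33)*(-1*(-10)) = 1353*10 = 13530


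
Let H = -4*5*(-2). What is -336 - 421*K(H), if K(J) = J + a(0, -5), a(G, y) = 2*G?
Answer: -17176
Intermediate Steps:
H = 40 (H = -20*(-2) = 40)
K(J) = J (K(J) = J + 2*0 = J + 0 = J)
-336 - 421*K(H) = -336 - 421*40 = -336 - 16840 = -17176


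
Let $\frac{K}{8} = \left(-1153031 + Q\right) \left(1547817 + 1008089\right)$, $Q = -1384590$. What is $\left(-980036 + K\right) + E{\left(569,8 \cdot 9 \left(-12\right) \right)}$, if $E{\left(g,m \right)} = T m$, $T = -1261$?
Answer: $-51887365807540$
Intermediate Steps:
$E{\left(g,m \right)} = - 1261 m$
$K = -51887365917008$ ($K = 8 \left(-1153031 - 1384590\right) \left(1547817 + 1008089\right) = 8 \left(\left(-2537621\right) 2555906\right) = 8 \left(-6485920739626\right) = -51887365917008$)
$\left(-980036 + K\right) + E{\left(569,8 \cdot 9 \left(-12\right) \right)} = \left(-980036 - 51887365917008\right) - 1261 \cdot 8 \cdot 9 \left(-12\right) = -51887366897044 - 1261 \cdot 72 \left(-12\right) = -51887366897044 - -1089504 = -51887366897044 + 1089504 = -51887365807540$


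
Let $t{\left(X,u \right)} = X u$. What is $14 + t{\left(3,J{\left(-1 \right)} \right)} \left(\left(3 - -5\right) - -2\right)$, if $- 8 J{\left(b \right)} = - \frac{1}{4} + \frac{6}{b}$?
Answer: $\frac{599}{16} \approx 37.438$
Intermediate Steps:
$J{\left(b \right)} = \frac{1}{32} - \frac{3}{4 b}$ ($J{\left(b \right)} = - \frac{- \frac{1}{4} + \frac{6}{b}}{8} = \frac{1}{32} - \frac{3}{4 b}$)
$14 + t{\left(3,J{\left(-1 \right)} \right)} \left(\left(3 - -5\right) - -2\right) = 14 + 3 \frac{-24 - 1}{32 \left(-1\right)} \left(\left(3 - -5\right) - -2\right) = 14 + 3 \cdot \frac{1}{32} \left(-1\right) \left(-25\right) \left(\left(3 + 5\right) + 2\right) = 14 + 3 \cdot \frac{25}{32} \left(8 + 2\right) = 14 + \frac{75}{32} \cdot 10 = 14 + \frac{375}{16} = \frac{599}{16}$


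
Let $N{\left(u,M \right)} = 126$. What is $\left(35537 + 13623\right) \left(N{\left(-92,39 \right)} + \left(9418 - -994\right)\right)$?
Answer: $518048080$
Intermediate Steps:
$\left(35537 + 13623\right) \left(N{\left(-92,39 \right)} + \left(9418 - -994\right)\right) = \left(35537 + 13623\right) \left(126 + \left(9418 - -994\right)\right) = 49160 \left(126 + \left(9418 + 994\right)\right) = 49160 \left(126 + 10412\right) = 49160 \cdot 10538 = 518048080$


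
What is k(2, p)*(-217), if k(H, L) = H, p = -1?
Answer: -434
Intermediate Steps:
k(2, p)*(-217) = 2*(-217) = -434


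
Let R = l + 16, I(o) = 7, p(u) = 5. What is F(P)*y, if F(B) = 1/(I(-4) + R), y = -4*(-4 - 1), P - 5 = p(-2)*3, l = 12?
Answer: 4/7 ≈ 0.57143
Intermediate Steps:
P = 20 (P = 5 + 5*3 = 5 + 15 = 20)
R = 28 (R = 12 + 16 = 28)
y = 20 (y = -4*(-5) = 20)
F(B) = 1/35 (F(B) = 1/(7 + 28) = 1/35)
F(P)*y = (1/35)*20 = 4/7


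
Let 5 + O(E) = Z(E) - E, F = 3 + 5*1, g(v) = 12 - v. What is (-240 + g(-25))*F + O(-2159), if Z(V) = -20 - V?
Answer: 2669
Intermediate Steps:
F = 8 (F = 3 + 5 = 8)
O(E) = -25 - 2*E (O(E) = -5 + ((-20 - E) - E) = -5 + (-20 - 2*E) = -25 - 2*E)
(-240 + g(-25))*F + O(-2159) = (-240 + (12 - 1*(-25)))*8 + (-25 - 2*(-2159)) = (-240 + (12 + 25))*8 + (-25 + 4318) = (-240 + 37)*8 + 4293 = -203*8 + 4293 = -1624 + 4293 = 2669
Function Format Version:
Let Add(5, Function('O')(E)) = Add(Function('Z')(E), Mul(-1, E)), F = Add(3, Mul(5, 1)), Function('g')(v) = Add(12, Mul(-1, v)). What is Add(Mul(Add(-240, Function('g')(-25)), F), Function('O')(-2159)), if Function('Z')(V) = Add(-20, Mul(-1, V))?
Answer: 2669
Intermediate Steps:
F = 8 (F = Add(3, 5) = 8)
Function('O')(E) = Add(-25, Mul(-2, E)) (Function('O')(E) = Add(-5, Add(Add(-20, Mul(-1, E)), Mul(-1, E))) = Add(-5, Add(-20, Mul(-2, E))) = Add(-25, Mul(-2, E)))
Add(Mul(Add(-240, Function('g')(-25)), F), Function('O')(-2159)) = Add(Mul(Add(-240, Add(12, Mul(-1, -25))), 8), Add(-25, Mul(-2, -2159))) = Add(Mul(Add(-240, Add(12, 25)), 8), Add(-25, 4318)) = Add(Mul(Add(-240, 37), 8), 4293) = Add(Mul(-203, 8), 4293) = Add(-1624, 4293) = 2669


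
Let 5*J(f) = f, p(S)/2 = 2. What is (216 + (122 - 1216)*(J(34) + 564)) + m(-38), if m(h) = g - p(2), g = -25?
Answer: -3121341/5 ≈ -6.2427e+5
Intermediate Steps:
p(S) = 4 (p(S) = 2*2 = 4)
J(f) = f/5
m(h) = -29 (m(h) = -25 - 1*4 = -25 - 4 = -29)
(216 + (122 - 1216)*(J(34) + 564)) + m(-38) = (216 + (122 - 1216)*((⅕)*34 + 564)) - 29 = (216 - 1094*(34/5 + 564)) - 29 = (216 - 1094*2854/5) - 29 = (216 - 3122276/5) - 29 = -3121196/5 - 29 = -3121341/5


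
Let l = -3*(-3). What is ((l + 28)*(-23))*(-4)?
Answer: 3404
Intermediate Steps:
l = 9
((l + 28)*(-23))*(-4) = ((9 + 28)*(-23))*(-4) = (37*(-23))*(-4) = -851*(-4) = 3404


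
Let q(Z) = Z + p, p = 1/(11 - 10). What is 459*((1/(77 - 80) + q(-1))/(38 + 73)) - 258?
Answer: -9597/37 ≈ -259.38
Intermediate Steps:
p = 1 (p = 1/1 = 1)
q(Z) = 1 + Z (q(Z) = Z + 1 = 1 + Z)
459*((1/(77 - 80) + q(-1))/(38 + 73)) - 258 = 459*((1/(77 - 80) + (1 - 1))/(38 + 73)) - 258 = 459*((1/(-3) + 0)/111) - 258 = 459*((-⅓ + 0)*(1/111)) - 258 = 459*(-⅓*1/111) - 258 = 459*(-1/333) - 258 = -51/37 - 258 = -9597/37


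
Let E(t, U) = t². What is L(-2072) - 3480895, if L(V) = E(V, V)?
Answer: 812289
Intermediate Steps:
L(V) = V²
L(-2072) - 3480895 = (-2072)² - 3480895 = 4293184 - 3480895 = 812289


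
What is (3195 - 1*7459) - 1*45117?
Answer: -49381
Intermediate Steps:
(3195 - 1*7459) - 1*45117 = (3195 - 7459) - 45117 = -4264 - 45117 = -49381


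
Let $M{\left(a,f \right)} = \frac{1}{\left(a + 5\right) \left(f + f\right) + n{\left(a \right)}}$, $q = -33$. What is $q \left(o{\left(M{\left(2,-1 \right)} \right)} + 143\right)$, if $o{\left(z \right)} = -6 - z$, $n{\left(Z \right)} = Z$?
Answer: $- \frac{18095}{4} \approx -4523.8$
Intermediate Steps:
$M{\left(a,f \right)} = \frac{1}{a + 2 f \left(5 + a\right)}$ ($M{\left(a,f \right)} = \frac{1}{\left(a + 5\right) \left(f + f\right) + a} = \frac{1}{\left(5 + a\right) 2 f + a} = \frac{1}{2 f \left(5 + a\right) + a} = \frac{1}{a + 2 f \left(5 + a\right)}$)
$q \left(o{\left(M{\left(2,-1 \right)} \right)} + 143\right) = - 33 \left(\left(-6 - \frac{1}{2 + 10 \left(-1\right) + 2 \cdot 2 \left(-1\right)}\right) + 143\right) = - 33 \left(\left(-6 - \frac{1}{2 - 10 - 4}\right) + 143\right) = - 33 \left(\left(-6 - \frac{1}{-12}\right) + 143\right) = - 33 \left(\left(-6 - - \frac{1}{12}\right) + 143\right) = - 33 \left(\left(-6 + \frac{1}{12}\right) + 143\right) = - 33 \left(- \frac{71}{12} + 143\right) = \left(-33\right) \frac{1645}{12} = - \frac{18095}{4}$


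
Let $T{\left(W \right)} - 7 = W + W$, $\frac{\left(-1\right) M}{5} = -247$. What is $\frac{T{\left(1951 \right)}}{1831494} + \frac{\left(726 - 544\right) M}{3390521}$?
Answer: $\frac{141639484323}{2069906289458} \approx 0.068428$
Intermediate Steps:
$M = 1235$ ($M = \left(-5\right) \left(-247\right) = 1235$)
$T{\left(W \right)} = 7 + 2 W$ ($T{\left(W \right)} = 7 + \left(W + W\right) = 7 + 2 W$)
$\frac{T{\left(1951 \right)}}{1831494} + \frac{\left(726 - 544\right) M}{3390521} = \frac{7 + 2 \cdot 1951}{1831494} + \frac{\left(726 - 544\right) 1235}{3390521} = \left(7 + 3902\right) \frac{1}{1831494} + 182 \cdot 1235 \cdot \frac{1}{3390521} = 3909 \cdot \frac{1}{1831494} + 224770 \cdot \frac{1}{3390521} = \frac{1303}{610498} + \frac{224770}{3390521} = \frac{141639484323}{2069906289458}$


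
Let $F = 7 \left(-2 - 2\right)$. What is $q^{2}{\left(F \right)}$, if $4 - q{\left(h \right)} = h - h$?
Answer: $16$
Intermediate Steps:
$F = -28$ ($F = 7 \left(-2 - 2\right) = 7 \left(-4\right) = -28$)
$q{\left(h \right)} = 4$ ($q{\left(h \right)} = 4 - \left(h - h\right) = 4 - 0 = 4 + 0 = 4$)
$q^{2}{\left(F \right)} = 4^{2} = 16$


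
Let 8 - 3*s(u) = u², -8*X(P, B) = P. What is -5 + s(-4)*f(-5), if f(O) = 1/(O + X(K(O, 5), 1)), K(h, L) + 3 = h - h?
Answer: -491/111 ≈ -4.4234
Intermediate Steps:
K(h, L) = -3 (K(h, L) = -3 + (h - h) = -3 + 0 = -3)
X(P, B) = -P/8
f(O) = 1/(3/8 + O) (f(O) = 1/(O - ⅛*(-3)) = 1/(O + 3/8) = 1/(3/8 + O))
s(u) = 8/3 - u²/3
-5 + s(-4)*f(-5) = -5 + (8/3 - ⅓*(-4)²)*(8/(3 + 8*(-5))) = -5 + (8/3 - ⅓*16)*(8/(3 - 40)) = -5 + (8/3 - 16/3)*(8/(-37)) = -5 - 64*(-1)/(3*37) = -5 - 8/3*(-8/37) = -5 + 64/111 = -491/111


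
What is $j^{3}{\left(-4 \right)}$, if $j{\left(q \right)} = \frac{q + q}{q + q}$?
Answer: $1$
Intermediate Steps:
$j{\left(q \right)} = 1$ ($j{\left(q \right)} = \frac{2 q}{2 q} = 2 q \frac{1}{2 q} = 1$)
$j^{3}{\left(-4 \right)} = 1^{3} = 1$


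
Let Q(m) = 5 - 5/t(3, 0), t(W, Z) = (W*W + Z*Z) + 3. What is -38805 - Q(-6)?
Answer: -465715/12 ≈ -38810.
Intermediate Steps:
t(W, Z) = 3 + W² + Z² (t(W, Z) = (W² + Z²) + 3 = 3 + W² + Z²)
Q(m) = 55/12 (Q(m) = 5 - 5/(3 + 3² + 0²) = 5 - 5/(3 + 9 + 0) = 5 - 5/12 = 55/12)
-38805 - Q(-6) = -38805 - 1*55/12 = -38805 - 55/12 = -465715/12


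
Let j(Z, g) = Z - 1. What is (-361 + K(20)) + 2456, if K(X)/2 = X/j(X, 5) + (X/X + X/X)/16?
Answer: 159399/76 ≈ 2097.4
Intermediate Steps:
j(Z, g) = -1 + Z
K(X) = ¼ + 2*X/(-1 + X) (K(X) = 2*(X/(-1 + X) + (X/X + X/X)/16) = 2*(X/(-1 + X) + (1 + 1)*(1/16)) = 2*(X/(-1 + X) + 2*(1/16)) = 2*(X/(-1 + X) + ⅛) = 2*(⅛ + X/(-1 + X)) = ¼ + 2*X/(-1 + X))
(-361 + K(20)) + 2456 = (-361 + (-1 + 9*20)/(4*(-1 + 20))) + 2456 = (-361 + (¼)*(-1 + 180)/19) + 2456 = (-361 + (¼)*(1/19)*179) + 2456 = (-361 + 179/76) + 2456 = -27257/76 + 2456 = 159399/76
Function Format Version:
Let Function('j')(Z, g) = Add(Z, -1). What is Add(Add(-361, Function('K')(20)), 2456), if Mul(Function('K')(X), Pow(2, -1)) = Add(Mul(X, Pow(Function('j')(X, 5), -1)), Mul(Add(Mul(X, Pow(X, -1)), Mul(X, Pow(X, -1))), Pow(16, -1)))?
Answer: Rational(159399, 76) ≈ 2097.4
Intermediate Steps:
Function('j')(Z, g) = Add(-1, Z)
Function('K')(X) = Add(Rational(1, 4), Mul(2, X, Pow(Add(-1, X), -1))) (Function('K')(X) = Mul(2, Add(Mul(X, Pow(Add(-1, X), -1)), Mul(Add(Mul(X, Pow(X, -1)), Mul(X, Pow(X, -1))), Pow(16, -1)))) = Mul(2, Add(Mul(X, Pow(Add(-1, X), -1)), Mul(Add(1, 1), Rational(1, 16)))) = Mul(2, Add(Mul(X, Pow(Add(-1, X), -1)), Mul(2, Rational(1, 16)))) = Mul(2, Add(Mul(X, Pow(Add(-1, X), -1)), Rational(1, 8))) = Mul(2, Add(Rational(1, 8), Mul(X, Pow(Add(-1, X), -1)))) = Add(Rational(1, 4), Mul(2, X, Pow(Add(-1, X), -1))))
Add(Add(-361, Function('K')(20)), 2456) = Add(Add(-361, Mul(Rational(1, 4), Pow(Add(-1, 20), -1), Add(-1, Mul(9, 20)))), 2456) = Add(Add(-361, Mul(Rational(1, 4), Pow(19, -1), Add(-1, 180))), 2456) = Add(Add(-361, Mul(Rational(1, 4), Rational(1, 19), 179)), 2456) = Add(Add(-361, Rational(179, 76)), 2456) = Add(Rational(-27257, 76), 2456) = Rational(159399, 76)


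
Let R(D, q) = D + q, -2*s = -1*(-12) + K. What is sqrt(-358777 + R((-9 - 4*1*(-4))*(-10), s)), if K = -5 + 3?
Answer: 2*I*sqrt(89713) ≈ 599.04*I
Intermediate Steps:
K = -2
s = -5 (s = -(-1*(-12) - 2)/2 = -(12 - 2)/2 = -1/2*10 = -5)
sqrt(-358777 + R((-9 - 4*1*(-4))*(-10), s)) = sqrt(-358777 + ((-9 - 4*1*(-4))*(-10) - 5)) = sqrt(-358777 + ((-9 - 4*(-4))*(-10) - 5)) = sqrt(-358777 + ((-9 + 16)*(-10) - 5)) = sqrt(-358777 + (7*(-10) - 5)) = sqrt(-358777 + (-70 - 5)) = sqrt(-358777 - 75) = sqrt(-358852) = 2*I*sqrt(89713)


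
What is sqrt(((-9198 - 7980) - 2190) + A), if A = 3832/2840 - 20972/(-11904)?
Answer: I*sqrt(1350882538022130)/264120 ≈ 139.16*I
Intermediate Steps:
A = 3286769/1056480 (A = 3832*(1/2840) - 20972*(-1/11904) = 479/355 + 5243/2976 = 3286769/1056480 ≈ 3.1111)
sqrt(((-9198 - 7980) - 2190) + A) = sqrt(((-9198 - 7980) - 2190) + 3286769/1056480) = sqrt((-17178 - 2190) + 3286769/1056480) = sqrt(-19368 + 3286769/1056480) = sqrt(-20458617871/1056480) = I*sqrt(1350882538022130)/264120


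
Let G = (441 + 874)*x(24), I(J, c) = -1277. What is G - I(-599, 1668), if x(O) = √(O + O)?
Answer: 1277 + 5260*√3 ≈ 10388.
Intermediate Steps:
x(O) = √2*√O (x(O) = √(2*O) = √2*√O)
G = 5260*√3 (G = (441 + 874)*(√2*√24) = 1315*(√2*(2*√6)) = 1315*(4*√3) = 5260*√3 ≈ 9110.6)
G - I(-599, 1668) = 5260*√3 - 1*(-1277) = 5260*√3 + 1277 = 1277 + 5260*√3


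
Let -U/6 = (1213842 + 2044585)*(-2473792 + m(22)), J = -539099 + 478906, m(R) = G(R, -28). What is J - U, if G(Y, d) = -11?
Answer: -48364238987479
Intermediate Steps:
m(R) = -11
J = -60193
U = 48364238927286 (U = -6*(1213842 + 2044585)*(-2473792 - 11) = -19550562*(-2473803) = -6*(-8060706487881) = 48364238927286)
J - U = -60193 - 1*48364238927286 = -60193 - 48364238927286 = -48364238987479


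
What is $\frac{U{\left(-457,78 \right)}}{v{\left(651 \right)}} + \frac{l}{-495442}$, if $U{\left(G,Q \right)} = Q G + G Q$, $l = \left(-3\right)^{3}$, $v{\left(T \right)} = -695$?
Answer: $\frac{35321069829}{344332190} \approx 102.58$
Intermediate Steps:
$l = -27$
$U{\left(G,Q \right)} = 2 G Q$ ($U{\left(G,Q \right)} = G Q + G Q = 2 G Q$)
$\frac{U{\left(-457,78 \right)}}{v{\left(651 \right)}} + \frac{l}{-495442} = \frac{2 \left(-457\right) 78}{-695} - \frac{27}{-495442} = \left(-71292\right) \left(- \frac{1}{695}\right) - - \frac{27}{495442} = \frac{71292}{695} + \frac{27}{495442} = \frac{35321069829}{344332190}$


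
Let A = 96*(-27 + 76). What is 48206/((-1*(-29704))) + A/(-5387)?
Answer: 59979053/80007724 ≈ 0.74967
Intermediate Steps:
A = 4704 (A = 96*49 = 4704)
48206/((-1*(-29704))) + A/(-5387) = 48206/((-1*(-29704))) + 4704/(-5387) = 48206/29704 + 4704*(-1/5387) = 48206*(1/29704) - 4704/5387 = 24103/14852 - 4704/5387 = 59979053/80007724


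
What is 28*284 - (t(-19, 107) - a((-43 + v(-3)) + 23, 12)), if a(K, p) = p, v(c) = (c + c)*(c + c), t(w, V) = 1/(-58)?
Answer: 461913/58 ≈ 7964.0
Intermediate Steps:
t(w, V) = -1/58
v(c) = 4*c**2 (v(c) = (2*c)*(2*c) = 4*c**2)
28*284 - (t(-19, 107) - a((-43 + v(-3)) + 23, 12)) = 28*284 - (-1/58 - 1*12) = 7952 - (-1/58 - 12) = 7952 - 1*(-697/58) = 7952 + 697/58 = 461913/58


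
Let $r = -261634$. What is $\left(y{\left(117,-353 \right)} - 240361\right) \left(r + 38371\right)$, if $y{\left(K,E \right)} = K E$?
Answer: $62884703106$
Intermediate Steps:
$y{\left(K,E \right)} = E K$
$\left(y{\left(117,-353 \right)} - 240361\right) \left(r + 38371\right) = \left(\left(-353\right) 117 - 240361\right) \left(-261634 + 38371\right) = \left(-41301 - 240361\right) \left(-223263\right) = \left(-281662\right) \left(-223263\right) = 62884703106$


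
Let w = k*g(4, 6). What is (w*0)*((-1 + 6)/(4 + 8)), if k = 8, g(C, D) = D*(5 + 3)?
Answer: 0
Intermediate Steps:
g(C, D) = 8*D (g(C, D) = D*8 = 8*D)
w = 384 (w = 8*(8*6) = 8*48 = 384)
(w*0)*((-1 + 6)/(4 + 8)) = (384*0)*((-1 + 6)/(4 + 8)) = 0*(5/12) = 0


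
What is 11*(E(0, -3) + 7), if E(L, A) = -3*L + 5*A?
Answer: -88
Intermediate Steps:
11*(E(0, -3) + 7) = 11*((-3*0 + 5*(-3)) + 7) = 11*((0 - 15) + 7) = 11*(-15 + 7) = 11*(-8) = -88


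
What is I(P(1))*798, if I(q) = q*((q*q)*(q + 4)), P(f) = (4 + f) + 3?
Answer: 4902912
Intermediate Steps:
P(f) = 7 + f
I(q) = q³*(4 + q) (I(q) = q*(q²*(4 + q)) = q³*(4 + q))
I(P(1))*798 = ((7 + 1)³*(4 + (7 + 1)))*798 = (8³*(4 + 8))*798 = (512*12)*798 = 6144*798 = 4902912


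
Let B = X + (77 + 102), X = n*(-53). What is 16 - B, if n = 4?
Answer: 49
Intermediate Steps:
X = -212 (X = 4*(-53) = -212)
B = -33 (B = -212 + (77 + 102) = -212 + 179 = -33)
16 - B = 16 - 1*(-33) = 16 + 33 = 49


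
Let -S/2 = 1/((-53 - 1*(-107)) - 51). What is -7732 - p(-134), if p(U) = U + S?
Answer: -22792/3 ≈ -7597.3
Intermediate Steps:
S = -2/3 (S = -2/((-53 - 1*(-107)) - 51) = -2/((-53 + 107) - 51) = -2/(54 - 51) = -2/3 ≈ -0.66667)
p(U) = -2/3 + U (p(U) = U - 2/3 = -2/3 + U)
-7732 - p(-134) = -7732 - (-2/3 - 134) = -7732 - 1*(-404/3) = -7732 + 404/3 = -22792/3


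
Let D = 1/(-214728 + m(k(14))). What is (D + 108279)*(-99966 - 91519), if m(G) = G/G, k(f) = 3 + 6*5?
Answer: -4452107598955520/214727 ≈ -2.0734e+10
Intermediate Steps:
k(f) = 33 (k(f) = 3 + 30 = 33)
m(G) = 1
D = -1/214727 (D = 1/(-214728 + 1) = 1/(-214727) = -1/214727 ≈ -4.6571e-6)
(D + 108279)*(-99966 - 91519) = (-1/214727 + 108279)*(-99966 - 91519) = (23250424832/214727)*(-191485) = -4452107598955520/214727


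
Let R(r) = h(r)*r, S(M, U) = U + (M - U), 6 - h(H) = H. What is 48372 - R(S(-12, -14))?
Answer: 48588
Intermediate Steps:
h(H) = 6 - H
S(M, U) = M
R(r) = r*(6 - r) (R(r) = (6 - r)*r = r*(6 - r))
48372 - R(S(-12, -14)) = 48372 - (-12)*(6 - 1*(-12)) = 48372 - (-12)*(6 + 12) = 48372 - (-12)*18 = 48372 - 1*(-216) = 48372 + 216 = 48588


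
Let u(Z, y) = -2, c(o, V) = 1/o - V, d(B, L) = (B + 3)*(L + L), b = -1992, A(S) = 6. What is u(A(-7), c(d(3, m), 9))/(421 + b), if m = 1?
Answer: 2/1571 ≈ 0.0012731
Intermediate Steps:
d(B, L) = 2*L*(3 + B) (d(B, L) = (3 + B)*(2*L) = 2*L*(3 + B))
u(A(-7), c(d(3, m), 9))/(421 + b) = -2/(421 - 1992) = -2/(-1571) = -1/1571*(-2) = 2/1571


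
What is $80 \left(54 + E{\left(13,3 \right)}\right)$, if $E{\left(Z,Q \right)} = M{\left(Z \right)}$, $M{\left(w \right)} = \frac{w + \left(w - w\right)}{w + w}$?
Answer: $4360$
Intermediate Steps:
$M{\left(w \right)} = \frac{1}{2}$ ($M{\left(w \right)} = \frac{w + 0}{2 w} = w \frac{1}{2 w} = \frac{1}{2}$)
$E{\left(Z,Q \right)} = \frac{1}{2}$
$80 \left(54 + E{\left(13,3 \right)}\right) = 80 \left(54 + \frac{1}{2}\right) = 80 \cdot \frac{109}{2} = 4360$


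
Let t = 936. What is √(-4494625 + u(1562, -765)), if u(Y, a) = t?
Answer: I*√4493689 ≈ 2119.8*I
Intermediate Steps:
u(Y, a) = 936
√(-4494625 + u(1562, -765)) = √(-4494625 + 936) = √(-4493689) = I*√4493689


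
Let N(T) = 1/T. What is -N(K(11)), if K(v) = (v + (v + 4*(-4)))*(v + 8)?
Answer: -1/114 ≈ -0.0087719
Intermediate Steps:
K(v) = (-16 + 2*v)*(8 + v) (K(v) = (v + (v - 16))*(8 + v) = (v + (-16 + v))*(8 + v) = (-16 + 2*v)*(8 + v))
-N(K(11)) = -1/(-128 + 2*11²) = -1/(-128 + 2*121) = -1/(-128 + 242) = -1/114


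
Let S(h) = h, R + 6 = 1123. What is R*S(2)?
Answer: 2234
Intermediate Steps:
R = 1117 (R = -6 + 1123 = 1117)
R*S(2) = 1117*2 = 2234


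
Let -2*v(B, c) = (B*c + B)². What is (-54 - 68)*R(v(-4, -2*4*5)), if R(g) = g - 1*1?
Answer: 1484618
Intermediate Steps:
v(B, c) = -(B + B*c)²/2 (v(B, c) = -(B*c + B)²/2 = -(B + B*c)²/2)
R(g) = -1 + g (R(g) = g - 1 = -1 + g)
(-54 - 68)*R(v(-4, -2*4*5)) = (-54 - 68)*(-1 - ½*(-4)²*(1 - 2*4*5)²) = -122*(-1 - ½*16*(1 - 8*5)²) = -122*(-1 - ½*16*(1 - 40)²) = -122*(-1 - ½*16*(-39)²) = -122*(-1 - ½*16*1521) = -122*(-1 - 12168) = -122*(-12169) = 1484618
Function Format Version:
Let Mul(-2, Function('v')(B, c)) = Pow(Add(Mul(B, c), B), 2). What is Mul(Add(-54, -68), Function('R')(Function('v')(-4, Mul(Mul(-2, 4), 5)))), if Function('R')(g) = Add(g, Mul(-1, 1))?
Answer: 1484618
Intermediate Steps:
Function('v')(B, c) = Mul(Rational(-1, 2), Pow(Add(B, Mul(B, c)), 2)) (Function('v')(B, c) = Mul(Rational(-1, 2), Pow(Add(Mul(B, c), B), 2)) = Mul(Rational(-1, 2), Pow(Add(B, Mul(B, c)), 2)))
Function('R')(g) = Add(-1, g) (Function('R')(g) = Add(g, -1) = Add(-1, g))
Mul(Add(-54, -68), Function('R')(Function('v')(-4, Mul(Mul(-2, 4), 5)))) = Mul(Add(-54, -68), Add(-1, Mul(Rational(-1, 2), Pow(-4, 2), Pow(Add(1, Mul(Mul(-2, 4), 5)), 2)))) = Mul(-122, Add(-1, Mul(Rational(-1, 2), 16, Pow(Add(1, Mul(-8, 5)), 2)))) = Mul(-122, Add(-1, Mul(Rational(-1, 2), 16, Pow(Add(1, -40), 2)))) = Mul(-122, Add(-1, Mul(Rational(-1, 2), 16, Pow(-39, 2)))) = Mul(-122, Add(-1, Mul(Rational(-1, 2), 16, 1521))) = Mul(-122, Add(-1, -12168)) = Mul(-122, -12169) = 1484618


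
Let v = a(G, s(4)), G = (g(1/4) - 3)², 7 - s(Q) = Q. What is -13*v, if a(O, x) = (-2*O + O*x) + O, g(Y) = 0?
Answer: -234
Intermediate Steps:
s(Q) = 7 - Q
G = 9 (G = (0 - 3)² = (-3)² = 9)
a(O, x) = -O + O*x
v = 18 (v = 9*(-1 + (7 - 1*4)) = 9*(-1 + (7 - 4)) = 9*(-1 + 3) = 9*2 = 18)
-13*v = -13*18 = -234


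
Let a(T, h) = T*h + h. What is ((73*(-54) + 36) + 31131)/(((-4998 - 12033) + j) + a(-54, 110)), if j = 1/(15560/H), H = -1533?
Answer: -38511000/32338063 ≈ -1.1909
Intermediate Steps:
j = -1533/15560 (j = 1/(15560/(-1533)) = 1/(15560*(-1/1533)) = 1/(-15560/1533) = -1533/15560 ≈ -0.098522)
a(T, h) = h + T*h
((73*(-54) + 36) + 31131)/(((-4998 - 12033) + j) + a(-54, 110)) = ((73*(-54) + 36) + 31131)/(((-4998 - 12033) - 1533/15560) + 110*(1 - 54)) = ((-3942 + 36) + 31131)/((-17031 - 1533/15560) + 110*(-53)) = (-3906 + 31131)/(-265003893/15560 - 5830) = 27225/(-355718693/15560) = 27225*(-15560/355718693) = -38511000/32338063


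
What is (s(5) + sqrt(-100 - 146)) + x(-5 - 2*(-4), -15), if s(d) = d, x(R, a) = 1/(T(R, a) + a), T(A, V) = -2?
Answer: 84/17 + I*sqrt(246) ≈ 4.9412 + 15.684*I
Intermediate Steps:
x(R, a) = 1/(-2 + a)
(s(5) + sqrt(-100 - 146)) + x(-5 - 2*(-4), -15) = (5 + sqrt(-100 - 146)) + 1/(-2 - 15) = (5 + sqrt(-246)) + 1/(-17) = (5 + I*sqrt(246)) - 1/17 = 84/17 + I*sqrt(246)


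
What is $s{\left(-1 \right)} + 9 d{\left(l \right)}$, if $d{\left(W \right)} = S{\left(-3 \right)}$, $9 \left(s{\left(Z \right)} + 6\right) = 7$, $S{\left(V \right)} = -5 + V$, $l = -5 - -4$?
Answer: $- \frac{695}{9} \approx -77.222$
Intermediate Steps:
$l = -1$ ($l = -5 + 4 = -1$)
$s{\left(Z \right)} = - \frac{47}{9}$ ($s{\left(Z \right)} = -6 + \frac{1}{9} \cdot 7 = -6 + \frac{7}{9} = - \frac{47}{9}$)
$d{\left(W \right)} = -8$ ($d{\left(W \right)} = -5 - 3 = -8$)
$s{\left(-1 \right)} + 9 d{\left(l \right)} = - \frac{47}{9} + 9 \left(-8\right) = - \frac{47}{9} - 72 = - \frac{695}{9}$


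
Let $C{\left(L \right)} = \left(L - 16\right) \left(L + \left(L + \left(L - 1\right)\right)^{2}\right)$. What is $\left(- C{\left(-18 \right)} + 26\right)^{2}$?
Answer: $2112321600$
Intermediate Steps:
$C{\left(L \right)} = \left(-16 + L\right) \left(L + \left(-1 + 2 L\right)^{2}\right)$ ($C{\left(L \right)} = \left(-16 + L\right) \left(L + \left(L + \left(L - 1\right)\right)^{2}\right) = \left(-16 + L\right) \left(L + \left(L + \left(-1 + L\right)\right)^{2}\right) = \left(-16 + L\right) \left(L + \left(-1 + 2 L\right)^{2}\right)$)
$\left(- C{\left(-18 \right)} + 26\right)^{2} = \left(- (-16 - 67 \left(-18\right)^{2} + 4 \left(-18\right)^{3} + 49 \left(-18\right)) + 26\right)^{2} = \left(- (-16 - 21708 + 4 \left(-5832\right) - 882) + 26\right)^{2} = \left(- (-16 - 21708 - 23328 - 882) + 26\right)^{2} = \left(\left(-1\right) \left(-45934\right) + 26\right)^{2} = \left(45934 + 26\right)^{2} = 45960^{2} = 2112321600$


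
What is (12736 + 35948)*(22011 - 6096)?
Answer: 774805860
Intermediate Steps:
(12736 + 35948)*(22011 - 6096) = 48684*15915 = 774805860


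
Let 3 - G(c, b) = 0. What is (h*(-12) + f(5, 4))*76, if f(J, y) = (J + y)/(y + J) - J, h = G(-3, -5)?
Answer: -3040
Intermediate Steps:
G(c, b) = 3 (G(c, b) = 3 - 1*0 = 3 + 0 = 3)
h = 3
f(J, y) = 1 - J (f(J, y) = (J + y)/(J + y) - J = 1 - J)
(h*(-12) + f(5, 4))*76 = (3*(-12) + (1 - 1*5))*76 = (-36 + (1 - 5))*76 = (-36 - 4)*76 = -40*76 = -3040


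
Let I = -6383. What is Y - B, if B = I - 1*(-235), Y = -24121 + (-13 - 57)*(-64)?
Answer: -13493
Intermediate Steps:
Y = -19641 (Y = -24121 - 70*(-64) = -24121 + 4480 = -19641)
B = -6148 (B = -6383 - 1*(-235) = -6383 + 235 = -6148)
Y - B = -19641 - 1*(-6148) = -19641 + 6148 = -13493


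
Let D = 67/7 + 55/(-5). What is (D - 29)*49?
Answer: -1491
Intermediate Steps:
D = -10/7 (D = 67*(1/7) + 55*(-1/5) = 67/7 - 11 = -10/7 ≈ -1.4286)
(D - 29)*49 = (-10/7 - 29)*49 = -213/7*49 = -1491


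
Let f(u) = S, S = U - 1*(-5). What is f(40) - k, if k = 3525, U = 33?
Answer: -3487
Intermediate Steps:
S = 38 (S = 33 - 1*(-5) = 33 + 5 = 38)
f(u) = 38
f(40) - k = 38 - 1*3525 = 38 - 3525 = -3487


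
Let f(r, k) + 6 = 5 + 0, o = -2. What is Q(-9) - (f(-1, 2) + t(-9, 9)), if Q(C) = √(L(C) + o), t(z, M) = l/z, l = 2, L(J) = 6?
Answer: 29/9 ≈ 3.2222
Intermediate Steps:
f(r, k) = -1 (f(r, k) = -6 + (5 + 0) = -6 + 5 = -1)
t(z, M) = 2/z
Q(C) = 2 (Q(C) = √(6 - 2) = √4 = 2)
Q(-9) - (f(-1, 2) + t(-9, 9)) = 2 - (-1 + 2/(-9)) = 2 - (-1 + 2*(-⅑)) = 2 - (-1 - 2/9) = 2 - 1*(-11/9) = 2 + 11/9 = 29/9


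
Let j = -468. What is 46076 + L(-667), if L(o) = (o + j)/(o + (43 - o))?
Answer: 1980133/43 ≈ 46050.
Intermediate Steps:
L(o) = -468/43 + o/43 (L(o) = (o - 468)/(o + (43 - o)) = (-468 + o)/43 = (-468 + o)*(1/43) = -468/43 + o/43)
46076 + L(-667) = 46076 + (-468/43 + (1/43)*(-667)) = 46076 + (-468/43 - 667/43) = 46076 - 1135/43 = 1980133/43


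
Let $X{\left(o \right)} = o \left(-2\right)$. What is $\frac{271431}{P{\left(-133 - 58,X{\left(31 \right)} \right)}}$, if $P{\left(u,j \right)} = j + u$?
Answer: $- \frac{271431}{253} \approx -1072.8$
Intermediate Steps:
$X{\left(o \right)} = - 2 o$
$\frac{271431}{P{\left(-133 - 58,X{\left(31 \right)} \right)}} = \frac{271431}{\left(-2\right) 31 - 191} = \frac{271431}{-62 - 191} = \frac{271431}{-253} = 271431 \left(- \frac{1}{253}\right) = - \frac{271431}{253}$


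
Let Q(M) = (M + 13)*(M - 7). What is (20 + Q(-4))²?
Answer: 6241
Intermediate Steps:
Q(M) = (-7 + M)*(13 + M) (Q(M) = (13 + M)*(-7 + M) = (-7 + M)*(13 + M))
(20 + Q(-4))² = (20 + (-91 + (-4)² + 6*(-4)))² = (20 + (-91 + 16 - 24))² = (20 - 99)² = (-79)² = 6241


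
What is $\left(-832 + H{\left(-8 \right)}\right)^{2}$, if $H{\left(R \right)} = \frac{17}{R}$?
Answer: $\frac{44528929}{64} \approx 6.9576 \cdot 10^{5}$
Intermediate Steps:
$\left(-832 + H{\left(-8 \right)}\right)^{2} = \left(-832 + \frac{17}{-8}\right)^{2} = \left(-832 + 17 \left(- \frac{1}{8}\right)\right)^{2} = \left(-832 - \frac{17}{8}\right)^{2} = \left(- \frac{6673}{8}\right)^{2} = \frac{44528929}{64}$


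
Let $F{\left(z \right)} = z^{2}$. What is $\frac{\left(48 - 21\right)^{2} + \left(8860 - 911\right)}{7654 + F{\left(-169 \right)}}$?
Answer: $\frac{8678}{36215} \approx 0.23962$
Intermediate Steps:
$\frac{\left(48 - 21\right)^{2} + \left(8860 - 911\right)}{7654 + F{\left(-169 \right)}} = \frac{\left(48 - 21\right)^{2} + \left(8860 - 911\right)}{7654 + \left(-169\right)^{2}} = \frac{27^{2} + \left(8860 - 911\right)}{7654 + 28561} = \frac{729 + 7949}{36215} = 8678 \cdot \frac{1}{36215} = \frac{8678}{36215}$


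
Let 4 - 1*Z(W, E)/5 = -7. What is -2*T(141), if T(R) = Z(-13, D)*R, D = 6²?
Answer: -15510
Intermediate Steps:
D = 36
Z(W, E) = 55 (Z(W, E) = 20 - 5*(-7) = 20 + 35 = 55)
T(R) = 55*R
-2*T(141) = -110*141 = -2*7755 = -15510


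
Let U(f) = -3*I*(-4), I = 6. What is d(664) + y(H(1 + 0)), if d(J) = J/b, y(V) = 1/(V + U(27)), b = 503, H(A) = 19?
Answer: 60927/45773 ≈ 1.3311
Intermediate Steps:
U(f) = 72 (U(f) = -3*6*(-4) = -18*(-4) = 72)
y(V) = 1/(72 + V) (y(V) = 1/(V + 72) = 1/(72 + V))
d(J) = J/503
d(664) + y(H(1 + 0)) = (1/503)*664 + 1/(72 + 19) = 664/503 + 1/91 = 60927/45773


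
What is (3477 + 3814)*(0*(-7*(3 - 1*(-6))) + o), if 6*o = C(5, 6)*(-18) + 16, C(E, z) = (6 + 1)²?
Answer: -3157003/3 ≈ -1.0523e+6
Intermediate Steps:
C(E, z) = 49 (C(E, z) = 7² = 49)
o = -433/3 (o = (49*(-18) + 16)/6 = (-882 + 16)/6 = (⅙)*(-866) = -433/3 ≈ -144.33)
(3477 + 3814)*(0*(-7*(3 - 1*(-6))) + o) = (3477 + 3814)*(0*(-7*(3 - 1*(-6))) - 433/3) = 7291*(0*(-7*(3 + 6)) - 433/3) = 7291*(0*(-7*9) - 433/3) = 7291*(0*(-63) - 433/3) = 7291*(0 - 433/3) = 7291*(-433/3) = -3157003/3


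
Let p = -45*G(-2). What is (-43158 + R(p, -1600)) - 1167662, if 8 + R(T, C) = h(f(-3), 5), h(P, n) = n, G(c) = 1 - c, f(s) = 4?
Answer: -1210823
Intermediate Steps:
p = -135 (p = -45*(1 - 1*(-2)) = -45*(1 + 2) = -45*3 = -135)
R(T, C) = -3 (R(T, C) = -8 + 5 = -3)
(-43158 + R(p, -1600)) - 1167662 = (-43158 - 3) - 1167662 = -43161 - 1167662 = -1210823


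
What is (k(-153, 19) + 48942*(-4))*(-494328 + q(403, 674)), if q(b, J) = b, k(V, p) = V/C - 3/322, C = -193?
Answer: 261268059245475/2702 ≈ 9.6694e+10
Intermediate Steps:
k(V, p) = -3/322 - V/193 (k(V, p) = V/(-193) - 3/322 = V*(-1/193) - 3*1/322 = -V/193 - 3/322 = -3/322 - V/193)
(k(-153, 19) + 48942*(-4))*(-494328 + q(403, 674)) = ((-3/322 - 1/193*(-153)) + 48942*(-4))*(-494328 + 403) = ((-3/322 + 153/193) - 195768)*(-493925) = (48687/62146 - 195768)*(-493925) = -12166149441/62146*(-493925) = 261268059245475/2702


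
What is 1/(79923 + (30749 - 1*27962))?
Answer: 1/82710 ≈ 1.2090e-5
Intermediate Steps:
1/(79923 + (30749 - 1*27962)) = 1/(79923 + (30749 - 27962)) = 1/(79923 + 2787) = 1/82710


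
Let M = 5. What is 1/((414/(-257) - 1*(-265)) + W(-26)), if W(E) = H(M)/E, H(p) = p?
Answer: 6682/1758681 ≈ 0.0037994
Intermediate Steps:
W(E) = 5/E
1/((414/(-257) - 1*(-265)) + W(-26)) = 1/((414/(-257) - 1*(-265)) + 5/(-26)) = 1/((414*(-1/257) + 265) + 5*(-1/26)) = 1/((-414/257 + 265) - 5/26) = 1/(67691/257 - 5/26) = 1/(1758681/6682) = 6682/1758681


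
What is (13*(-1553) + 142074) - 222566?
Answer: -100681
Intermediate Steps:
(13*(-1553) + 142074) - 222566 = (-20189 + 142074) - 222566 = 121885 - 222566 = -100681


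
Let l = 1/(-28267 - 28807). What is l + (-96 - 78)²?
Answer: 1727972423/57074 ≈ 30276.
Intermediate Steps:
l = -1/57074 (l = 1/(-57074) = -1/57074 ≈ -1.7521e-5)
l + (-96 - 78)² = -1/57074 + (-96 - 78)² = -1/57074 + (-174)² = -1/57074 + 30276 = 1727972423/57074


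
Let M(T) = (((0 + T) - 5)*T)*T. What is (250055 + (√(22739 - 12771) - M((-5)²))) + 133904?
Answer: 371459 + 4*√623 ≈ 3.7156e+5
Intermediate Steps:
M(T) = T²*(-5 + T) (M(T) = ((T - 5)*T)*T = ((-5 + T)*T)*T = (T*(-5 + T))*T = T²*(-5 + T))
(250055 + (√(22739 - 12771) - M((-5)²))) + 133904 = (250055 + (√(22739 - 12771) - ((-5)²)²*(-5 + (-5)²))) + 133904 = (250055 + (√9968 - 25²*(-5 + 25))) + 133904 = (250055 + (4*√623 - 625*20)) + 133904 = (250055 + (4*√623 - 1*12500)) + 133904 = (250055 + (4*√623 - 12500)) + 133904 = (250055 + (-12500 + 4*√623)) + 133904 = (237555 + 4*√623) + 133904 = 371459 + 4*√623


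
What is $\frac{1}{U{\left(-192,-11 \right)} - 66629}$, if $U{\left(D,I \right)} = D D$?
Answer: $- \frac{1}{29765} \approx -3.3597 \cdot 10^{-5}$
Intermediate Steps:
$U{\left(D,I \right)} = D^{2}$
$\frac{1}{U{\left(-192,-11 \right)} - 66629} = \frac{1}{\left(-192\right)^{2} - 66629} = \frac{1}{36864 - 66629} = \frac{1}{-29765} = - \frac{1}{29765}$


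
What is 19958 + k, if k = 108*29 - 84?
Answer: 23006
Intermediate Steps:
k = 3048 (k = 3132 - 84 = 3048)
19958 + k = 19958 + 3048 = 23006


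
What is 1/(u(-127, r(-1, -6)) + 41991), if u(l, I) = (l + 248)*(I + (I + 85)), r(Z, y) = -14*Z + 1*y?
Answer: 1/54212 ≈ 1.8446e-5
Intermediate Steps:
r(Z, y) = y - 14*Z (r(Z, y) = -14*Z + y = y - 14*Z)
u(l, I) = (85 + 2*I)*(248 + l) (u(l, I) = (248 + l)*(I + (85 + I)) = (248 + l)*(85 + 2*I) = (85 + 2*I)*(248 + l))
1/(u(-127, r(-1, -6)) + 41991) = 1/((21080 + 85*(-127) + 496*(-6 - 14*(-1)) + 2*(-6 - 14*(-1))*(-127)) + 41991) = 1/((21080 - 10795 + 496*(-6 + 14) + 2*(-6 + 14)*(-127)) + 41991) = 1/((21080 - 10795 + 496*8 + 2*8*(-127)) + 41991) = 1/((21080 - 10795 + 3968 - 2032) + 41991) = 1/(12221 + 41991) = 1/54212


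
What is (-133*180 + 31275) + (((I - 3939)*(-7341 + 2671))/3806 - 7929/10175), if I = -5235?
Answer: 32724938658/1760275 ≈ 18591.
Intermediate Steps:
(-133*180 + 31275) + (((I - 3939)*(-7341 + 2671))/3806 - 7929/10175) = (-133*180 + 31275) + (((-5235 - 3939)*(-7341 + 2671))/3806 - 7929/10175) = (-23940 + 31275) + (-9174*(-4670)*(1/3806) - 7929*1/10175) = 7335 + (42842580*(1/3806) - 7929/10175) = 7335 + (1947390/173 - 7929/10175) = 7335 + 19813321533/1760275 = 32724938658/1760275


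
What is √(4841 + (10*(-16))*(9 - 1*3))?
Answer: √3881 ≈ 62.298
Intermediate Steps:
√(4841 + (10*(-16))*(9 - 1*3)) = √(4841 - 160*(9 - 3)) = √(4841 - 160*6) = √(4841 - 960) = √3881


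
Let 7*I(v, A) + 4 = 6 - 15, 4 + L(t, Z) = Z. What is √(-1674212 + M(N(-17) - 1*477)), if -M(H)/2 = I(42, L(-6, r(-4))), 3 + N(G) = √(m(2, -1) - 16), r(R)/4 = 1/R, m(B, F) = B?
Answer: 3*I*√9115134/7 ≈ 1293.9*I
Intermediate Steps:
r(R) = 4/R
L(t, Z) = -4 + Z
N(G) = -3 + I*√14 (N(G) = -3 + √(2 - 16) = -3 + √(-14) = -3 + I*√14)
I(v, A) = -13/7 (I(v, A) = -4/7 + (6 - 15)/7 = -4/7 + (⅐)*(-9) = -4/7 - 9/7 = -13/7)
M(H) = 26/7 (M(H) = -2*(-13/7) = 26/7)
√(-1674212 + M(N(-17) - 1*477)) = √(-1674212 + 26/7) = √(-11719458/7) = 3*I*√9115134/7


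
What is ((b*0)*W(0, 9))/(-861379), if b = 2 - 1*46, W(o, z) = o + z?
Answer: 0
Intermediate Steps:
b = -44 (b = 2 - 46 = -44)
((b*0)*W(0, 9))/(-861379) = ((-44*0)*(0 + 9))/(-861379) = (0*9)*(-1/861379) = 0*(-1/861379) = 0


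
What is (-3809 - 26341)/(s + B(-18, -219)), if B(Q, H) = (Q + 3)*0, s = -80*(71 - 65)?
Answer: 1005/16 ≈ 62.813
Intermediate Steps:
s = -480 (s = -80*6 = -480)
B(Q, H) = 0 (B(Q, H) = (3 + Q)*0 = 0)
(-3809 - 26341)/(s + B(-18, -219)) = (-3809 - 26341)/(-480 + 0) = -30150/(-480) = -30150*(-1/480) = 1005/16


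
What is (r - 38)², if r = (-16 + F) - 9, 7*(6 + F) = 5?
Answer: 228484/49 ≈ 4662.9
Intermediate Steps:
F = -37/7 (F = -6 + (⅐)*5 = -6 + 5/7 = -37/7 ≈ -5.2857)
r = -212/7 (r = (-16 - 37/7) - 9 = -149/7 - 9 = -212/7 ≈ -30.286)
(r - 38)² = (-212/7 - 38)² = (-478/7)² = 228484/49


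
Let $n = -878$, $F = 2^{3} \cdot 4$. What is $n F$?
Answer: $-28096$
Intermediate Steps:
$F = 32$ ($F = 8 \cdot 4 = 32$)
$n F = \left(-878\right) 32 = -28096$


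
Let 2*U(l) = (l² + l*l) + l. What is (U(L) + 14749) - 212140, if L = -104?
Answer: -186627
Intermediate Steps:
U(l) = l² + l/2 (U(l) = ((l² + l*l) + l)/2 = ((l² + l²) + l)/2 = (2*l² + l)/2 = (l + 2*l²)/2 = l² + l/2)
(U(L) + 14749) - 212140 = (-104*(½ - 104) + 14749) - 212140 = (-104*(-207/2) + 14749) - 212140 = (10764 + 14749) - 212140 = 25513 - 212140 = -186627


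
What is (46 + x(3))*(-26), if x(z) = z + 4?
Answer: -1378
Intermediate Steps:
x(z) = 4 + z
(46 + x(3))*(-26) = (46 + (4 + 3))*(-26) = (46 + 7)*(-26) = 53*(-26) = -1378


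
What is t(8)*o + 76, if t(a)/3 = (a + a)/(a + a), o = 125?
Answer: 451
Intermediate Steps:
t(a) = 3 (t(a) = 3*((a + a)/(a + a)) = 3*((2*a)/((2*a))) = 3*((2*a)*(1/(2*a))) = 3*1 = 3)
t(8)*o + 76 = 3*125 + 76 = 375 + 76 = 451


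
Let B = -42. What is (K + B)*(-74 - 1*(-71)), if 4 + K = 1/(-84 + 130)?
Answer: 6345/46 ≈ 137.93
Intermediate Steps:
K = -183/46 (K = -4 + 1/(-84 + 130) = -4 + 1/46 = -183/46 ≈ -3.9783)
(K + B)*(-74 - 1*(-71)) = (-183/46 - 42)*(-74 - 1*(-71)) = -2115*(-74 + 71)/46 = -2115/46*(-3) = 6345/46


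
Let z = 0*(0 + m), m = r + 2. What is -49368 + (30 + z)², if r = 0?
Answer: -48468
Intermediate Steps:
m = 2 (m = 0 + 2 = 2)
z = 0 (z = 0*(0 + 2) = 0*2 = 0)
-49368 + (30 + z)² = -49368 + (30 + 0)² = -49368 + 30² = -49368 + 900 = -48468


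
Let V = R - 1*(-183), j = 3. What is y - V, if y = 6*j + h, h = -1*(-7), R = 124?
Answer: -282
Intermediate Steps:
h = 7
y = 25 (y = 6*3 + 7 = 18 + 7 = 25)
V = 307 (V = 124 - 1*(-183) = 124 + 183 = 307)
y - V = 25 - 1*307 = 25 - 307 = -282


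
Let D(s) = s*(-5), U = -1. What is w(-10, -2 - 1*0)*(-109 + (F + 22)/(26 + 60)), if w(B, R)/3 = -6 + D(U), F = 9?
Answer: 28029/86 ≈ 325.92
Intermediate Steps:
D(s) = -5*s
w(B, R) = -3 (w(B, R) = 3*(-6 - 5*(-1)) = 3*(-6 + 5) = 3*(-1) = -3)
w(-10, -2 - 1*0)*(-109 + (F + 22)/(26 + 60)) = -3*(-109 + (9 + 22)/(26 + 60)) = -3*(-109 + 31/86) = -3*(-9343/86) = 28029/86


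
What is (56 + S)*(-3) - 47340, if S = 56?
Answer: -47676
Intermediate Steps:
(56 + S)*(-3) - 47340 = (56 + 56)*(-3) - 47340 = 112*(-3) - 47340 = -336 - 47340 = -47676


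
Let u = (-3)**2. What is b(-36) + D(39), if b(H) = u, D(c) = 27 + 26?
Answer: 62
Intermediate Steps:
D(c) = 53
u = 9
b(H) = 9
b(-36) + D(39) = 9 + 53 = 62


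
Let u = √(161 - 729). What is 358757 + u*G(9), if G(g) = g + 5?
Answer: 358757 + 28*I*√142 ≈ 3.5876e+5 + 333.66*I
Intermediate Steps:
u = 2*I*√142 (u = √(-568) = 2*I*√142 ≈ 23.833*I)
G(g) = 5 + g
358757 + u*G(9) = 358757 + (2*I*√142)*(5 + 9) = 358757 + (2*I*√142)*14 = 358757 + 28*I*√142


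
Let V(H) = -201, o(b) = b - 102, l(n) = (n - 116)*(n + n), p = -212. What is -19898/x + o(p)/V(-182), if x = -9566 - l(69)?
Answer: 2483309/309540 ≈ 8.0226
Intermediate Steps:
l(n) = 2*n*(-116 + n) (l(n) = (-116 + n)*(2*n) = 2*n*(-116 + n))
x = -3080 (x = -9566 - 2*69*(-116 + 69) = -9566 - 2*69*(-47) = -9566 - 1*(-6486) = -9566 + 6486 = -3080)
o(b) = -102 + b
-19898/x + o(p)/V(-182) = -19898/(-3080) + (-102 - 212)/(-201) = -19898*(-1/3080) - 314*(-1/201) = 9949/1540 + 314/201 = 2483309/309540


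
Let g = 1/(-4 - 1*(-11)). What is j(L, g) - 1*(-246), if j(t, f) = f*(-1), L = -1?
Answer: 1721/7 ≈ 245.86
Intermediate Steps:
g = ⅐ (g = 1/(-4 + 11) = 1/7 = ⅐ ≈ 0.14286)
j(t, f) = -f
j(L, g) - 1*(-246) = -1*⅐ - 1*(-246) = -⅐ + 246 = 1721/7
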